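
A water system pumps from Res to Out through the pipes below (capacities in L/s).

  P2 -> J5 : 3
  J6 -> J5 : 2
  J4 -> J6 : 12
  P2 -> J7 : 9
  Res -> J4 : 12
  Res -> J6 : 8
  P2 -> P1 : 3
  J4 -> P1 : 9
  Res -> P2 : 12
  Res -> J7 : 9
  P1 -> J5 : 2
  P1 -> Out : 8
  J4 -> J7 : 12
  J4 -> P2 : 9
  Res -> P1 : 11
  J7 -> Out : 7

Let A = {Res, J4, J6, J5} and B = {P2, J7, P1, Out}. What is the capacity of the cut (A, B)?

62

Edges leaving {Res, J4, J6, J5}: Res→P2 (12), Res→J7 (9), Res→P1 (11), J4→P2 (9), J4→J7 (12), J4→P1 (9).
Cut capacity = 12 + 9 + 11 + 9 + 12 + 9 = 62.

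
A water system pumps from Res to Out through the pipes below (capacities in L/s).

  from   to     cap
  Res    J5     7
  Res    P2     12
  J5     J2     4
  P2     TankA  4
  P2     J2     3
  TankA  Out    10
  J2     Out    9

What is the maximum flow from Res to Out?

Augment Res→J5→J2→Out: bottleneck 4, flow now 4.
Augment Res→P2→TankA→Out: bottleneck 4, flow now 8.
Augment Res→P2→J2→Out: bottleneck 3, flow now 11.
No augmenting path remains; maximum flow = 11.
In the residual graph, reachable from Res: {Res, J5, P2}.
Min-cut edges: J5→J2 (4), P2→TankA (4), P2→J2 (3); capacity 4 + 4 + 3 = 11.
This cut is saturated, so no flow can exceed 11.

11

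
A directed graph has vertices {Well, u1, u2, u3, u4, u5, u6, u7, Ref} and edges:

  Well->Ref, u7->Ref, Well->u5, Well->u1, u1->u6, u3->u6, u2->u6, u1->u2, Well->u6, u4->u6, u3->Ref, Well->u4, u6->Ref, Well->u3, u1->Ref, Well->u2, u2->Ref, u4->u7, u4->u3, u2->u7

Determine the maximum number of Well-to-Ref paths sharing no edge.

6

Assign every edge capacity 1; by Menger, the answer equals the max flow.
Path Well→Ref (+1); total 1.
Path Well→u1→Ref (+1); total 2.
Path Well→u2→Ref (+1); total 3.
Path Well→u3→Ref (+1); total 4.
Path Well→u6→Ref (+1); total 5.
Path Well→u4→u7→Ref (+1); total 6.
No residual Well→Ref path; max flow = 6.
Certifying cut of size 6: {Well→Ref, Well→u1, Well→u2, Well→u3, Well→u4, Well→u6}.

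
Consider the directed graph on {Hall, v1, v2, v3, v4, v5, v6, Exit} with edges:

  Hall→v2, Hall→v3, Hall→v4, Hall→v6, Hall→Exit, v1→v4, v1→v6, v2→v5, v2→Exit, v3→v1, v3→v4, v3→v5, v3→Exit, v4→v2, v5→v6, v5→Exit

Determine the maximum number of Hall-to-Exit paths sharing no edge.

4

Assign every edge capacity 1; by Menger, the answer equals the max flow.
Path Hall→Exit (+1); total 1.
Path Hall→v2→Exit (+1); total 2.
Path Hall→v3→Exit (+1); total 3.
Path Hall→v4→v2→v5→Exit (+1); total 4.
No residual Hall→Exit path; max flow = 4.
Certifying cut of size 4: {Hall→Exit, Hall→v2, Hall→v3, Hall→v4}.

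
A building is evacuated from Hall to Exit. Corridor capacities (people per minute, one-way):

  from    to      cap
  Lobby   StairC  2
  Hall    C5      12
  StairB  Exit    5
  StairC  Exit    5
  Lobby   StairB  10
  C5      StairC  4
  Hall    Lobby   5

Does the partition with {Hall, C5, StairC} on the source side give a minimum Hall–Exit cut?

No — its capacity is 10, but the minimum cut has capacity 9.

Given cut capacity: 5 + 5 = 10.
Augment Hall→C5→StairC→Exit: bottleneck 4, flow now 4.
Augment Hall→Lobby→StairC→Exit: bottleneck 1, flow now 5.
Augment Hall→Lobby→StairB→Exit: bottleneck 4, flow now 9.
No augmenting path remains; maximum flow = 9.
In the residual graph, reachable from Hall: {Hall, C5}.
Min-cut edges: Hall→Lobby (5), C5→StairC (4); capacity 5 + 4 = 9.
Cut capacity 10 exceeds the max flow 9, so it is not minimum.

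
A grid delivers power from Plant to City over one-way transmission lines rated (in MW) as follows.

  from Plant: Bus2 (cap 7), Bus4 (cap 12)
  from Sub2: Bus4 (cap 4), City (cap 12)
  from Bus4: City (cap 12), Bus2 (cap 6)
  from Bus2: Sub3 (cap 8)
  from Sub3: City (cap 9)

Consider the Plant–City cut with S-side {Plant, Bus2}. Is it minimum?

Given cut capacity: 12 + 8 = 20.
Augment Plant→Bus4→City: bottleneck 12, flow now 12.
Augment Plant→Bus2→Sub3→City: bottleneck 7, flow now 19.
No augmenting path remains; maximum flow = 19.
In the residual graph, reachable from Plant: {Plant}.
Min-cut edges: Plant→Bus4 (12), Plant→Bus2 (7); capacity 12 + 7 = 19.
Cut capacity 20 exceeds the max flow 19, so it is not minimum.

No — its capacity is 20, but the minimum cut has capacity 19.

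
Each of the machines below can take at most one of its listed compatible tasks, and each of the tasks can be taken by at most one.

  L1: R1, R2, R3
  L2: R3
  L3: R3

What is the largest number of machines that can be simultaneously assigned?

Unit-capacity flow: source→left, listed edges, right→sink; max matching = max flow.
Augmenting path L1→R1 (+1); matched 1.
Augmenting path L2→R3 (+1); matched 2.
No augmenting path remains; maximum matching = 2.
König certificate: {L1, R3} is a vertex cover of size 2 (every listed pair touches it), so no matching can be larger.

2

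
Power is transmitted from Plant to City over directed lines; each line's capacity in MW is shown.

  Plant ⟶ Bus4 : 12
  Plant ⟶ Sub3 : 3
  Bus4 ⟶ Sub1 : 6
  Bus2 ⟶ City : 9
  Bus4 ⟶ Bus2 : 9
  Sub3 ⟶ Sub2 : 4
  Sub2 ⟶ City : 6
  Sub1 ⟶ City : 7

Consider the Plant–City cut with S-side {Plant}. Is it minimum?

Yes — it is a minimum cut (capacity 15).

Given cut capacity: 3 + 12 = 15.
Augment Plant→Sub3→Sub2→City: bottleneck 3, flow now 3.
Augment Plant→Bus4→Sub1→City: bottleneck 6, flow now 9.
Augment Plant→Bus4→Bus2→City: bottleneck 6, flow now 15.
No augmenting path remains; maximum flow = 15.
Cut capacity 15 equals the max flow, so it is a minimum cut.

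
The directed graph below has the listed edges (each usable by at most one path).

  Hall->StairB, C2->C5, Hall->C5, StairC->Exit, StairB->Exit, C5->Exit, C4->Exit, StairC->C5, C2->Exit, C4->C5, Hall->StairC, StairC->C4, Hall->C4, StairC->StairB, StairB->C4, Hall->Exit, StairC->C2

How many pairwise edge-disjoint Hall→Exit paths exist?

5

Assign every edge capacity 1; by Menger, the answer equals the max flow.
Path Hall→Exit (+1); total 1.
Path Hall→StairC→Exit (+1); total 2.
Path Hall→StairB→Exit (+1); total 3.
Path Hall→C4→Exit (+1); total 4.
Path Hall→C5→Exit (+1); total 5.
No residual Hall→Exit path; max flow = 5.
Certifying cut of size 5: {Hall→C4, Hall→C5, Hall→Exit, Hall→StairB, Hall→StairC}.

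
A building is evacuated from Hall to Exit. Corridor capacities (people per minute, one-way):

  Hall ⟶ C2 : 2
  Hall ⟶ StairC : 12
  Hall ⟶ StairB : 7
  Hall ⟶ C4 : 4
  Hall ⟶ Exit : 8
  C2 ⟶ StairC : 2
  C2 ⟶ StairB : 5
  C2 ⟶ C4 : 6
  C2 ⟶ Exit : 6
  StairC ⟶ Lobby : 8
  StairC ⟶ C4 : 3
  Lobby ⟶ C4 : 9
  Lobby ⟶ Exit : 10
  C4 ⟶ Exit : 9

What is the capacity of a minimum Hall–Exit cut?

Augment Hall→Exit: bottleneck 8, flow now 8.
Augment Hall→C2→Exit: bottleneck 2, flow now 10.
Augment Hall→C4→Exit: bottleneck 4, flow now 14.
Augment Hall→StairC→Lobby→Exit: bottleneck 8, flow now 22.
Augment Hall→StairC→C4→Exit: bottleneck 3, flow now 25.
No augmenting path remains; maximum flow = 25.
By max-flow min-cut, the minimum cut capacity equals the max flow.
In the residual graph, reachable from Hall: {Hall, StairC, StairB}.
Min-cut edges: Hall→C2 (2), Hall→C4 (4), Hall→Exit (8), StairC→Lobby (8), StairC→C4 (3); capacity 2 + 4 + 8 + 8 + 3 = 25.

25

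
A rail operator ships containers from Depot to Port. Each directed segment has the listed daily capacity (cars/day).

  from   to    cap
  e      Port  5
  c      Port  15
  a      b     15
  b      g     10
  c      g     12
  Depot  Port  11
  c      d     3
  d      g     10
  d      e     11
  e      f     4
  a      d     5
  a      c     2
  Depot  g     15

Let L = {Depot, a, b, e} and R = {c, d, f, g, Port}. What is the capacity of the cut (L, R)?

52

Edges leaving {Depot, a, b, e}: Depot→g (15), Depot→Port (11), a→c (2), a→d (5), b→g (10), e→f (4), e→Port (5).
Cut capacity = 15 + 11 + 2 + 5 + 10 + 4 + 5 = 52.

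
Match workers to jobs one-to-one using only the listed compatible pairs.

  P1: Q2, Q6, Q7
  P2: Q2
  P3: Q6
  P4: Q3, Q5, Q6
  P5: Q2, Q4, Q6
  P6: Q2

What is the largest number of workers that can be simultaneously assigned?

5

Unit-capacity flow: source→left, listed edges, right→sink; max matching = max flow.
Augmenting path P1→Q2 (+1); matched 1.
Augmenting path P3→Q6 (+1); matched 2.
Augmenting path P4→Q3 (+1); matched 3.
Augmenting path P5→Q4 (+1); matched 4.
Augmenting path P2→Q2→P1→Q7 (+1); matched 5.
No augmenting path remains; maximum matching = 5.
König certificate: {P1, P3, P4, P5, Q2} is a vertex cover of size 5 (every listed pair touches it), so no matching can be larger.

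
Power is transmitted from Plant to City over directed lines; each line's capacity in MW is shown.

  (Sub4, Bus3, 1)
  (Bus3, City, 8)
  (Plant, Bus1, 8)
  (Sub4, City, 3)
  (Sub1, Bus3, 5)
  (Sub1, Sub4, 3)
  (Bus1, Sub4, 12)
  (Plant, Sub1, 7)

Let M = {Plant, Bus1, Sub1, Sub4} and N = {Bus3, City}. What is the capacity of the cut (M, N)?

9

Edges leaving {Plant, Bus1, Sub1, Sub4}: Sub1→Bus3 (5), Sub4→Bus3 (1), Sub4→City (3).
Cut capacity = 5 + 1 + 3 = 9.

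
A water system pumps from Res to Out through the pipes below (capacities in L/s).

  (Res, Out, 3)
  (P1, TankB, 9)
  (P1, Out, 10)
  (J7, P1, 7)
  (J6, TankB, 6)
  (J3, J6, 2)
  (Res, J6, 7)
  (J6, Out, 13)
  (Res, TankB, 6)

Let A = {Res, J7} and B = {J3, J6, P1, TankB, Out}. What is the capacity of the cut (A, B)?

23

Edges leaving {Res, J7}: Res→J6 (7), Res→TankB (6), Res→Out (3), J7→P1 (7).
Cut capacity = 7 + 6 + 3 + 7 = 23.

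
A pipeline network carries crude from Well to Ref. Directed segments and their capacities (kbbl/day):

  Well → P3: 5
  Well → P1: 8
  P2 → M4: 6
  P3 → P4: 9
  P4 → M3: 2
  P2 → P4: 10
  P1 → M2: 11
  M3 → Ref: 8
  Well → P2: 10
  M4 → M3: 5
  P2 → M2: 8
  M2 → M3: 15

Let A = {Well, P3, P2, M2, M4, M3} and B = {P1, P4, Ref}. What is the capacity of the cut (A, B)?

Edges leaving {Well, P3, P2, M2, M4, M3}: Well→P1 (8), P3→P4 (9), P2→P4 (10), M3→Ref (8).
Cut capacity = 8 + 9 + 10 + 8 = 35.

35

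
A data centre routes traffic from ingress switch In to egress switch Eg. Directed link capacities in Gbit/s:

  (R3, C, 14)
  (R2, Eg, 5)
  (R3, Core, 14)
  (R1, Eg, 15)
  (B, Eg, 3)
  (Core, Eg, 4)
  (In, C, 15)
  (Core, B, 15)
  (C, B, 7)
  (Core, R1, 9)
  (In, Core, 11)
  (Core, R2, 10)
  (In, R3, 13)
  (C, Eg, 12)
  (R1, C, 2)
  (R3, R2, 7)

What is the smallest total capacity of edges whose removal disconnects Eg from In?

33

Augment In→Core→Eg: bottleneck 4, flow now 4.
Augment In→C→Eg: bottleneck 12, flow now 16.
Augment In→R3→R2→Eg: bottleneck 5, flow now 21.
Augment In→Core→R1→Eg: bottleneck 7, flow now 28.
Augment In→C→B→Eg: bottleneck 3, flow now 31.
Augment In→R3→Core→R1→Eg: bottleneck 2, flow now 33.
No augmenting path remains; maximum flow = 33.
By max-flow min-cut, the minimum cut capacity equals the max flow.
In the residual graph, reachable from In: {In, R3, Core, C, B, R2}.
Min-cut edges: Core→R1 (9), Core→Eg (4), C→Eg (12), B→Eg (3), R2→Eg (5); capacity 9 + 4 + 12 + 3 + 5 = 33.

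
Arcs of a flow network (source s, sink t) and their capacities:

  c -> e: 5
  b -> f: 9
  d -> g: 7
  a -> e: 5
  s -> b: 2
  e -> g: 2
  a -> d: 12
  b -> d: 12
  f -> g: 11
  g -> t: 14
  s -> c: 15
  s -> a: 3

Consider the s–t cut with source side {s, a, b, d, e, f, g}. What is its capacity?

29

Edges leaving {s, a, b, d, e, f, g}: s→c (15), g→t (14).
Cut capacity = 15 + 14 = 29.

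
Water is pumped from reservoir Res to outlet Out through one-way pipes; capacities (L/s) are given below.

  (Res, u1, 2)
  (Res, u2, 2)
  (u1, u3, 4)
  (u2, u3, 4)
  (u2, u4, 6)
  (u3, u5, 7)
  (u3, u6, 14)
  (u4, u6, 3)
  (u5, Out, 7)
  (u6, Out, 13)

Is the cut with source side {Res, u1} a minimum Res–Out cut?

No — its capacity is 6, but the minimum cut has capacity 4.

Given cut capacity: 2 + 4 = 6.
Augment Res→u1→u3→u5→Out: bottleneck 2, flow now 2.
Augment Res→u2→u3→u5→Out: bottleneck 2, flow now 4.
No augmenting path remains; maximum flow = 4.
In the residual graph, reachable from Res: {Res}.
Min-cut edges: Res→u1 (2), Res→u2 (2); capacity 2 + 2 = 4.
Cut capacity 6 exceeds the max flow 4, so it is not minimum.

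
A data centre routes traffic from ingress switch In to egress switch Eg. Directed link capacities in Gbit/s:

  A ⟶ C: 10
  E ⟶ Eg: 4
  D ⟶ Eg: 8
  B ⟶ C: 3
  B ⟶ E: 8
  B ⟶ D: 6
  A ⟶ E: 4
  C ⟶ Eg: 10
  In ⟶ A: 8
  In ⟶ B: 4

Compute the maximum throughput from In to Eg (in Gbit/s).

Augment In→A→C→Eg: bottleneck 8, flow now 8.
Augment In→B→C→Eg: bottleneck 2, flow now 10.
Augment In→B→D→Eg: bottleneck 2, flow now 12.
No augmenting path remains; maximum flow = 12.
In the residual graph, reachable from In: {In}.
Min-cut edges: In→A (8), In→B (4); capacity 8 + 4 = 12.
This cut is saturated, so no flow can exceed 12.

12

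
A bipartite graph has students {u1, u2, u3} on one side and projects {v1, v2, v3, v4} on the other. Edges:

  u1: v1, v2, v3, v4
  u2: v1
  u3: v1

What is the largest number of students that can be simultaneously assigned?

Unit-capacity flow: source→left, listed edges, right→sink; max matching = max flow.
Augmenting path u1→v1 (+1); matched 1.
Augmenting path u2→v1→u1→v2 (+1); matched 2.
No augmenting path remains; maximum matching = 2.
König certificate: {u1, v1} is a vertex cover of size 2 (every listed pair touches it), so no matching can be larger.

2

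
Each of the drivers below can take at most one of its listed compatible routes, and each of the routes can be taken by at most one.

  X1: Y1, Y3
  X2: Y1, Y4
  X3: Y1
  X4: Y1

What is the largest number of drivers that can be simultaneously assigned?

Unit-capacity flow: source→left, listed edges, right→sink; max matching = max flow.
Augmenting path X1→Y1 (+1); matched 1.
Augmenting path X2→Y4 (+1); matched 2.
Augmenting path X3→Y1→X1→Y3 (+1); matched 3.
No augmenting path remains; maximum matching = 3.
König certificate: {X1, X2, Y1} is a vertex cover of size 3 (every listed pair touches it), so no matching can be larger.

3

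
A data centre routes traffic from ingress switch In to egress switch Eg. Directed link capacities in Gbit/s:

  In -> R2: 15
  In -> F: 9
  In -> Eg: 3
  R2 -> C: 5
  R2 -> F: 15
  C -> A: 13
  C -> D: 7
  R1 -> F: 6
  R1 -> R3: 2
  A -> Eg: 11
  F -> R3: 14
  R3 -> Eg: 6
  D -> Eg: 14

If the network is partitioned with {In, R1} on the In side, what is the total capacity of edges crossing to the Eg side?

Edges leaving {In, R1}: In→R2 (15), In→F (9), In→Eg (3), R1→F (6), R1→R3 (2).
Cut capacity = 15 + 9 + 3 + 6 + 2 = 35.

35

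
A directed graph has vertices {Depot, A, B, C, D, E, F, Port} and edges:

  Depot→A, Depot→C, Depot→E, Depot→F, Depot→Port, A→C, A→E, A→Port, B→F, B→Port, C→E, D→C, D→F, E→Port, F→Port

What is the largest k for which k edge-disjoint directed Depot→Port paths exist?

Assign every edge capacity 1; by Menger, the answer equals the max flow.
Path Depot→Port (+1); total 1.
Path Depot→A→Port (+1); total 2.
Path Depot→E→Port (+1); total 3.
Path Depot→F→Port (+1); total 4.
No residual Depot→Port path; max flow = 4.
Certifying cut of size 4: {Depot→A, Depot→F, Depot→Port, E→Port}.

4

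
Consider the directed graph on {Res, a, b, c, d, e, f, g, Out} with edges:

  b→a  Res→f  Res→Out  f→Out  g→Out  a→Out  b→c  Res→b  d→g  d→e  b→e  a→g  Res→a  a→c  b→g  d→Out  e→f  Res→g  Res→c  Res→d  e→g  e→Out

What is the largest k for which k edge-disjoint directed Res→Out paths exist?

6

Assign every edge capacity 1; by Menger, the answer equals the max flow.
Path Res→Out (+1); total 1.
Path Res→a→Out (+1); total 2.
Path Res→d→Out (+1); total 3.
Path Res→f→Out (+1); total 4.
Path Res→g→Out (+1); total 5.
Path Res→b→e→Out (+1); total 6.
No residual Res→Out path; max flow = 6.
Certifying cut of size 6: {Res→Out, Res→a, Res→b, Res→d, Res→f, Res→g}.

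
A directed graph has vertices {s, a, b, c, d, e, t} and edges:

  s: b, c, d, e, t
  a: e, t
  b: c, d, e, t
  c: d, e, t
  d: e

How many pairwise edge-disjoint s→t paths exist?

3

Assign every edge capacity 1; by Menger, the answer equals the max flow.
Path s→t (+1); total 1.
Path s→b→t (+1); total 2.
Path s→c→t (+1); total 3.
No residual s→t path; max flow = 3.
Certifying cut of size 3: {s→b, s→c, s→t}.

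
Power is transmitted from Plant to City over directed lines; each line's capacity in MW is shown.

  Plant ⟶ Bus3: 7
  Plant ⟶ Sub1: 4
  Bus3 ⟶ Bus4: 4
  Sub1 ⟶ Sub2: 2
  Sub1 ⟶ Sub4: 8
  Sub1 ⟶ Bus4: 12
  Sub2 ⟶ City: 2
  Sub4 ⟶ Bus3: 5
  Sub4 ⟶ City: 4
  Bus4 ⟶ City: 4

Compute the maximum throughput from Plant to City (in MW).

8

Augment Plant→Bus3→Bus4→City: bottleneck 4, flow now 4.
Augment Plant→Sub1→Sub2→City: bottleneck 2, flow now 6.
Augment Plant→Sub1→Sub4→City: bottleneck 2, flow now 8.
No augmenting path remains; maximum flow = 8.
In the residual graph, reachable from Plant: {Plant, Bus3}.
Min-cut edges: Plant→Sub1 (4), Bus3→Bus4 (4); capacity 4 + 4 = 8.
This cut is saturated, so no flow can exceed 8.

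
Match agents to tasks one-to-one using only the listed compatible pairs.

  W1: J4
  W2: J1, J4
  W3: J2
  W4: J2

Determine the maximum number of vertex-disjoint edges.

Unit-capacity flow: source→left, listed edges, right→sink; max matching = max flow.
Augmenting path W1→J4 (+1); matched 1.
Augmenting path W2→J1 (+1); matched 2.
Augmenting path W3→J2 (+1); matched 3.
No augmenting path remains; maximum matching = 3.
König certificate: {W1, W2, J2} is a vertex cover of size 3 (every listed pair touches it), so no matching can be larger.

3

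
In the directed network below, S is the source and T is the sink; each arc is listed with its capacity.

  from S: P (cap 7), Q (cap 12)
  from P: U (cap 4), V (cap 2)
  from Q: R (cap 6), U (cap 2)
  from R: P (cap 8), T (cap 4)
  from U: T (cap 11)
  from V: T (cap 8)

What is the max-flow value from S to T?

12

Augment S→P→U→T: bottleneck 4, flow now 4.
Augment S→P→V→T: bottleneck 2, flow now 6.
Augment S→Q→R→T: bottleneck 4, flow now 10.
Augment S→Q→U→T: bottleneck 2, flow now 12.
No augmenting path remains; maximum flow = 12.
In the residual graph, reachable from S: {S, P, Q, R}.
Min-cut edges: P→U (4), P→V (2), Q→U (2), R→T (4); capacity 4 + 2 + 2 + 4 = 12.
This cut is saturated, so no flow can exceed 12.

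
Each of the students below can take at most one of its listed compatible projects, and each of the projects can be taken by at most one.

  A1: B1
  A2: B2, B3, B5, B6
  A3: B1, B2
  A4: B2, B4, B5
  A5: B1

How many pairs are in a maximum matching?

4

Unit-capacity flow: source→left, listed edges, right→sink; max matching = max flow.
Augmenting path A1→B1 (+1); matched 1.
Augmenting path A2→B2 (+1); matched 2.
Augmenting path A4→B4 (+1); matched 3.
Augmenting path A3→B2→A2→B3 (+1); matched 4.
No augmenting path remains; maximum matching = 4.
König certificate: {A2, A3, A4, B1} is a vertex cover of size 4 (every listed pair touches it), so no matching can be larger.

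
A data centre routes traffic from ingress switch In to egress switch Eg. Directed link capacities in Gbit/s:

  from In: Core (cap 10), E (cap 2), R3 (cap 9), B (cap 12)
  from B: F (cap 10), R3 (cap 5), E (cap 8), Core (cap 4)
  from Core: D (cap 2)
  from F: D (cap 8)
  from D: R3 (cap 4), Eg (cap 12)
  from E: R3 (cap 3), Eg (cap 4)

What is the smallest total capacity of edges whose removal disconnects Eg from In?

14

Augment In→E→Eg: bottleneck 2, flow now 2.
Augment In→B→E→Eg: bottleneck 2, flow now 4.
Augment In→Core→D→Eg: bottleneck 2, flow now 6.
Augment In→B→F→D→Eg: bottleneck 8, flow now 14.
No augmenting path remains; maximum flow = 14.
By max-flow min-cut, the minimum cut capacity equals the max flow.
In the residual graph, reachable from In: {In, B, Core, F, E, R3}.
Min-cut edges: Core→D (2), F→D (8), E→Eg (4); capacity 2 + 8 + 4 = 14.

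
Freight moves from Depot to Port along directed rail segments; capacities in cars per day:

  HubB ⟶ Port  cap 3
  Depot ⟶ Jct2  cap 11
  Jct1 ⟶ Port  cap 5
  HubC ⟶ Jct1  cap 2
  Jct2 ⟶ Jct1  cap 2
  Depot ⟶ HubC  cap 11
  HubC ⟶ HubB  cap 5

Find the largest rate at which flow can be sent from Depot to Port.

7

Augment Depot→HubC→HubB→Port: bottleneck 3, flow now 3.
Augment Depot→HubC→Jct1→Port: bottleneck 2, flow now 5.
Augment Depot→Jct2→Jct1→Port: bottleneck 2, flow now 7.
No augmenting path remains; maximum flow = 7.
In the residual graph, reachable from Depot: {Depot, HubC, Jct2, HubB}.
Min-cut edges: HubC→Jct1 (2), Jct2→Jct1 (2), HubB→Port (3); capacity 2 + 2 + 3 = 7.
This cut is saturated, so no flow can exceed 7.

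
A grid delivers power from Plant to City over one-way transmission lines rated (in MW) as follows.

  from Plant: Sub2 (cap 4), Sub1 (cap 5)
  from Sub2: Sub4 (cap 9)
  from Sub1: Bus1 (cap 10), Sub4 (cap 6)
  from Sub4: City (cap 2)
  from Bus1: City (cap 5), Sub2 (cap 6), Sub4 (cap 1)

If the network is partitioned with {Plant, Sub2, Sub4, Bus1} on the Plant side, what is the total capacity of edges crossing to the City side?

Edges leaving {Plant, Sub2, Sub4, Bus1}: Plant→Sub1 (5), Sub4→City (2), Bus1→City (5).
Cut capacity = 5 + 2 + 5 = 12.

12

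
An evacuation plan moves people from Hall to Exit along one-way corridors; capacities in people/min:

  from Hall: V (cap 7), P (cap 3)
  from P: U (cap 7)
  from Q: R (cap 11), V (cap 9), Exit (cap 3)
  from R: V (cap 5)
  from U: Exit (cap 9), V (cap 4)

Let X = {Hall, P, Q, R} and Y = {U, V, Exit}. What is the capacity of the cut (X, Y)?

31

Edges leaving {Hall, P, Q, R}: Hall→V (7), P→U (7), Q→V (9), Q→Exit (3), R→V (5).
Cut capacity = 7 + 7 + 9 + 3 + 5 = 31.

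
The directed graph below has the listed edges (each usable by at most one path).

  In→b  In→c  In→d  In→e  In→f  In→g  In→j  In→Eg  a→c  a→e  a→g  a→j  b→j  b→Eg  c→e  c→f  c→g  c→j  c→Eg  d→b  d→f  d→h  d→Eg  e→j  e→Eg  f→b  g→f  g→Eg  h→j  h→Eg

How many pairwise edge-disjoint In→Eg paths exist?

6

Assign every edge capacity 1; by Menger, the answer equals the max flow.
Path In→Eg (+1); total 1.
Path In→b→Eg (+1); total 2.
Path In→c→Eg (+1); total 3.
Path In→d→Eg (+1); total 4.
Path In→e→Eg (+1); total 5.
Path In→g→Eg (+1); total 6.
No residual In→Eg path; max flow = 6.
Certifying cut of size 6: {In→Eg, In→c, In→d, In→e, In→g, b→Eg}.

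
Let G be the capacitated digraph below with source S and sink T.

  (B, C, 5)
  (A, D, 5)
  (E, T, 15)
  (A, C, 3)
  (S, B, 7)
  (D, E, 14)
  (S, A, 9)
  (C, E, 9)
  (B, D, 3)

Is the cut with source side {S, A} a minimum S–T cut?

Yes — it is a minimum cut (capacity 15).

Given cut capacity: 7 + 3 + 5 = 15.
Augment S→A→C→E→T: bottleneck 3, flow now 3.
Augment S→A→D→E→T: bottleneck 5, flow now 8.
Augment S→B→C→E→T: bottleneck 5, flow now 13.
Augment S→B→D→E→T: bottleneck 2, flow now 15.
No augmenting path remains; maximum flow = 15.
Cut capacity 15 equals the max flow, so it is a minimum cut.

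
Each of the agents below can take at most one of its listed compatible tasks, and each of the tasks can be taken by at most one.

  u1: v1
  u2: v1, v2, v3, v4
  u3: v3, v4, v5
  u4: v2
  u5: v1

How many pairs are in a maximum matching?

Unit-capacity flow: source→left, listed edges, right→sink; max matching = max flow.
Augmenting path u1→v1 (+1); matched 1.
Augmenting path u2→v2 (+1); matched 2.
Augmenting path u3→v3 (+1); matched 3.
Augmenting path u4→v2→u2→v4 (+1); matched 4.
No augmenting path remains; maximum matching = 4.
König certificate: {u2, u3, u4, v1} is a vertex cover of size 4 (every listed pair touches it), so no matching can be larger.

4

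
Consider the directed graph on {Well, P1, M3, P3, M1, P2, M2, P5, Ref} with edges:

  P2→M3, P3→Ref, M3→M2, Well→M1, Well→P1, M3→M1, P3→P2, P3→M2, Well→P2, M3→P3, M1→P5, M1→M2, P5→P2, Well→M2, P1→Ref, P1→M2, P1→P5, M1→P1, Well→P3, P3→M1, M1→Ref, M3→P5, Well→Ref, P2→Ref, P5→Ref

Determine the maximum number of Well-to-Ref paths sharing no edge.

Assign every edge capacity 1; by Menger, the answer equals the max flow.
Path Well→Ref (+1); total 1.
Path Well→P1→Ref (+1); total 2.
Path Well→P3→Ref (+1); total 3.
Path Well→M1→Ref (+1); total 4.
Path Well→P2→Ref (+1); total 5.
No residual Well→Ref path; max flow = 5.
Certifying cut of size 5: {Well→M1, Well→P1, Well→P2, Well→P3, Well→Ref}.

5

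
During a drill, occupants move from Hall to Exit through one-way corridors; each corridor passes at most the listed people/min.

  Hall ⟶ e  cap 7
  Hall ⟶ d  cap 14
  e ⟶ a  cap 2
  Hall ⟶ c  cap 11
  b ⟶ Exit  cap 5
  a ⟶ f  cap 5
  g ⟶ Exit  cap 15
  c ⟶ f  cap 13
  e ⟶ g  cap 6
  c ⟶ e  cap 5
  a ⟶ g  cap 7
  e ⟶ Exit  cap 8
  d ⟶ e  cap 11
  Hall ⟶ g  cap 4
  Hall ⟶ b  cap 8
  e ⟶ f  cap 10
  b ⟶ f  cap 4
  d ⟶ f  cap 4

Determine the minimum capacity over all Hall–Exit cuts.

25

Augment Hall→b→Exit: bottleneck 5, flow now 5.
Augment Hall→e→Exit: bottleneck 7, flow now 12.
Augment Hall→g→Exit: bottleneck 4, flow now 16.
Augment Hall→c→e→Exit: bottleneck 1, flow now 17.
Augment Hall→c→e→g→Exit: bottleneck 4, flow now 21.
Augment Hall→d→e→g→Exit: bottleneck 2, flow now 23.
Augment Hall→d→e→a→g→Exit: bottleneck 2, flow now 25.
No augmenting path remains; maximum flow = 25.
By max-flow min-cut, the minimum cut capacity equals the max flow.
In the residual graph, reachable from Hall: {Hall, b, c, d, e, f}.
Min-cut edges: Hall→g (4), b→Exit (5), e→a (2), e→g (6), e→Exit (8); capacity 4 + 5 + 2 + 6 + 8 = 25.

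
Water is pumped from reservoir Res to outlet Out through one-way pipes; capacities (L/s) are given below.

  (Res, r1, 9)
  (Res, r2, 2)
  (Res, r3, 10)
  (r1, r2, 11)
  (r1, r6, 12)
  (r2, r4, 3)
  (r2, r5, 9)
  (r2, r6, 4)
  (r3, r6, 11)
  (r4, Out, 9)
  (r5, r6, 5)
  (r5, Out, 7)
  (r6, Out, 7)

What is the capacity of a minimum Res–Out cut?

Augment Res→r1→r6→Out: bottleneck 7, flow now 7.
Augment Res→r2→r4→Out: bottleneck 2, flow now 9.
Augment Res→r1→r2→r4→Out: bottleneck 1, flow now 10.
Augment Res→r1→r2→r5→Out: bottleneck 1, flow now 11.
Augment Res→r3→r6→r1→r2→r5→Out: bottleneck 6, flow now 17. (uses reverse residual edge)
No augmenting path remains; maximum flow = 17.
By max-flow min-cut, the minimum cut capacity equals the max flow.
In the residual graph, reachable from Res: {Res, r1, r2, r3, r5, r6}.
Min-cut edges: r2→r4 (3), r5→Out (7), r6→Out (7); capacity 3 + 7 + 7 = 17.

17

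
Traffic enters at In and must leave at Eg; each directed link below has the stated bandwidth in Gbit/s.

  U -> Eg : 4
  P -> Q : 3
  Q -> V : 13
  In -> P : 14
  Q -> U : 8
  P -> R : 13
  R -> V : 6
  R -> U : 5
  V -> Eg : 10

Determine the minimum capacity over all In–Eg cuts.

Augment In→P→Q→U→Eg: bottleneck 3, flow now 3.
Augment In→P→R→U→Eg: bottleneck 1, flow now 4.
Augment In→P→R→V→Eg: bottleneck 6, flow now 10.
Augment In→P→R→U→Q→V→Eg: bottleneck 3, flow now 13. (uses reverse residual edge)
No augmenting path remains; maximum flow = 13.
By max-flow min-cut, the minimum cut capacity equals the max flow.
In the residual graph, reachable from In: {In, P, R, U}.
Min-cut edges: P→Q (3), R→V (6), U→Eg (4); capacity 3 + 6 + 4 = 13.

13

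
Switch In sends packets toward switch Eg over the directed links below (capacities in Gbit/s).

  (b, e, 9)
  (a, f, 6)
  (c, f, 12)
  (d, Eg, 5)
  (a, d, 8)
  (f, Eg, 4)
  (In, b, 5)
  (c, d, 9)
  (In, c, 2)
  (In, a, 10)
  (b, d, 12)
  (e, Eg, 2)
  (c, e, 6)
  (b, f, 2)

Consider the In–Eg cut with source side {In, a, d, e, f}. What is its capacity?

Edges leaving {In, a, d, e, f}: In→b (5), In→c (2), d→Eg (5), e→Eg (2), f→Eg (4).
Cut capacity = 5 + 2 + 5 + 2 + 4 = 18.

18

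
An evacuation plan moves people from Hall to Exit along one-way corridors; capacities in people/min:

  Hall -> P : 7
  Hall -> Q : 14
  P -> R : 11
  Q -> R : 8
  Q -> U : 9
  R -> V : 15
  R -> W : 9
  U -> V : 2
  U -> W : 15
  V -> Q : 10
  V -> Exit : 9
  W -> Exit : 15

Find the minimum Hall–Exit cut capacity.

Augment Hall→P→R→V→Exit: bottleneck 7, flow now 7.
Augment Hall→Q→R→V→Exit: bottleneck 2, flow now 9.
Augment Hall→Q→R→W→Exit: bottleneck 6, flow now 15.
Augment Hall→Q→U→W→Exit: bottleneck 6, flow now 21.
No augmenting path remains; maximum flow = 21.
By max-flow min-cut, the minimum cut capacity equals the max flow.
In the residual graph, reachable from Hall: {Hall}.
Min-cut edges: Hall→P (7), Hall→Q (14); capacity 7 + 14 = 21.

21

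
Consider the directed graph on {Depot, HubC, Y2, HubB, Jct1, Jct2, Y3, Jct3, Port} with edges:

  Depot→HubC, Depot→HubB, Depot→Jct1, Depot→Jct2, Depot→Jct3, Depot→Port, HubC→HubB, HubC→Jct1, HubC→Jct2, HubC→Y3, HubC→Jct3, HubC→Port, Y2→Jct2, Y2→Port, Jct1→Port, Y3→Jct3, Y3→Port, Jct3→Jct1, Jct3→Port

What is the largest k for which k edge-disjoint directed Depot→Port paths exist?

Assign every edge capacity 1; by Menger, the answer equals the max flow.
Path Depot→Port (+1); total 1.
Path Depot→HubC→Port (+1); total 2.
Path Depot→Jct1→Port (+1); total 3.
Path Depot→Jct3→Port (+1); total 4.
No residual Depot→Port path; max flow = 4.
Certifying cut of size 4: {Depot→HubC, Depot→Jct1, Depot→Jct3, Depot→Port}.

4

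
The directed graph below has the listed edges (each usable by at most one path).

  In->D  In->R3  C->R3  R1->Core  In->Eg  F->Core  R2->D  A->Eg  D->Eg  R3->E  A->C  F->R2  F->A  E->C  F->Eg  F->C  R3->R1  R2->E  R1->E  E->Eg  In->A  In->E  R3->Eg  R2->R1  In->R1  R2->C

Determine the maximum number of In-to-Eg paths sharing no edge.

Assign every edge capacity 1; by Menger, the answer equals the max flow.
Path In→Eg (+1); total 1.
Path In→R3→Eg (+1); total 2.
Path In→A→Eg (+1); total 3.
Path In→D→Eg (+1); total 4.
Path In→E→Eg (+1); total 5.
No residual In→Eg path; max flow = 5.
Certifying cut of size 5: {E→Eg, In→A, In→D, In→Eg, R3→Eg}.

5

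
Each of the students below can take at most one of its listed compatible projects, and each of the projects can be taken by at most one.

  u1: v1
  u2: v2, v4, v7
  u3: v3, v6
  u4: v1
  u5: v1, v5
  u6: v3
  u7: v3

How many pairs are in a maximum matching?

5

Unit-capacity flow: source→left, listed edges, right→sink; max matching = max flow.
Augmenting path u1→v1 (+1); matched 1.
Augmenting path u2→v2 (+1); matched 2.
Augmenting path u3→v3 (+1); matched 3.
Augmenting path u5→v5 (+1); matched 4.
Augmenting path u6→v3→u3→v6 (+1); matched 5.
No augmenting path remains; maximum matching = 5.
König certificate: {u2, u3, u5, v1, v3} is a vertex cover of size 5 (every listed pair touches it), so no matching can be larger.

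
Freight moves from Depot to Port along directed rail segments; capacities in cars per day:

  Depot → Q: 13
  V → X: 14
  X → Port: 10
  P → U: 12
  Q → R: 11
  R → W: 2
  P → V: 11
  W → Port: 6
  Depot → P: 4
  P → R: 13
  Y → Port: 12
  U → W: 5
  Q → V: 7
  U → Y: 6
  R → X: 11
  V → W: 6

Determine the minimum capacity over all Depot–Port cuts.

17

Augment Depot→P→R→W→Port: bottleneck 2, flow now 2.
Augment Depot→P→R→X→Port: bottleneck 2, flow now 4.
Augment Depot→Q→R→X→Port: bottleneck 8, flow now 12.
Augment Depot→Q→V→W→Port: bottleneck 4, flow now 16.
Augment Depot→Q→R→P→U→Y→Port: bottleneck 1, flow now 17. (uses reverse residual edge)
No augmenting path remains; maximum flow = 17.
By max-flow min-cut, the minimum cut capacity equals the max flow.
In the residual graph, reachable from Depot: {Depot}.
Min-cut edges: Depot→P (4), Depot→Q (13); capacity 4 + 13 = 17.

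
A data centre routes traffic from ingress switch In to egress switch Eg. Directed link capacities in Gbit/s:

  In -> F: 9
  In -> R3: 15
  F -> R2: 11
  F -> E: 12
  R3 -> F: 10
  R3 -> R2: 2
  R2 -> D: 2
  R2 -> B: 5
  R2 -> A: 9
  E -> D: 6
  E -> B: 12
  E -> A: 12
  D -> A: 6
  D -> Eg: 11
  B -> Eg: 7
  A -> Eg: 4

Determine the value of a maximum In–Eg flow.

19

Augment In→F→R2→D→Eg: bottleneck 2, flow now 2.
Augment In→F→R2→B→Eg: bottleneck 5, flow now 7.
Augment In→F→R2→A→Eg: bottleneck 2, flow now 9.
Augment In→R3→R2→A→Eg: bottleneck 2, flow now 11.
Augment In→R3→F→E→D→Eg: bottleneck 6, flow now 17.
Augment In→R3→F→E→B→Eg: bottleneck 2, flow now 19.
No augmenting path remains; maximum flow = 19.
In the residual graph, reachable from In: {In, F, R3, R2, E, B, A}.
Min-cut edges: R2→D (2), E→D (6), B→Eg (7), A→Eg (4); capacity 2 + 6 + 7 + 4 = 19.
This cut is saturated, so no flow can exceed 19.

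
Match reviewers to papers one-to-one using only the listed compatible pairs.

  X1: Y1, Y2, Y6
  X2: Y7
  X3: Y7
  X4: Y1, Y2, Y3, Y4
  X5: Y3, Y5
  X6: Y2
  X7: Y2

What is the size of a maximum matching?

Unit-capacity flow: source→left, listed edges, right→sink; max matching = max flow.
Augmenting path X1→Y1 (+1); matched 1.
Augmenting path X2→Y7 (+1); matched 2.
Augmenting path X4→Y2 (+1); matched 3.
Augmenting path X5→Y3 (+1); matched 4.
Augmenting path X6→Y2→X4→Y4 (+1); matched 5.
No augmenting path remains; maximum matching = 5.
König certificate: {X1, X4, X5, Y2, Y7} is a vertex cover of size 5 (every listed pair touches it), so no matching can be larger.

5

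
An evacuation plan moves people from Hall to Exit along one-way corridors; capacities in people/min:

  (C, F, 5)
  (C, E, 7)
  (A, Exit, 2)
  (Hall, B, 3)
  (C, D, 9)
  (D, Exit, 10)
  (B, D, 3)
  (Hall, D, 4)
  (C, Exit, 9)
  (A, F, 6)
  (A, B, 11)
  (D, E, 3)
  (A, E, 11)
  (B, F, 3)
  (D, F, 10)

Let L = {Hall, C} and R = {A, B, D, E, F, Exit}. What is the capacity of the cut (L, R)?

37

Edges leaving {Hall, C}: Hall→B (3), Hall→D (4), C→D (9), C→E (7), C→F (5), C→Exit (9).
Cut capacity = 3 + 4 + 9 + 7 + 5 + 9 = 37.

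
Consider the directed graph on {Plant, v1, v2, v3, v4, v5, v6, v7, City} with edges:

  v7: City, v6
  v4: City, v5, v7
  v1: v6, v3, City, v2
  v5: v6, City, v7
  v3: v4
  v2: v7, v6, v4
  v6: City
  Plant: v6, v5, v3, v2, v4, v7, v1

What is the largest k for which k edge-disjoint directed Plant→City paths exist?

5

Assign every edge capacity 1; by Menger, the answer equals the max flow.
Path Plant→v1→City (+1); total 1.
Path Plant→v4→City (+1); total 2.
Path Plant→v5→City (+1); total 3.
Path Plant→v6→City (+1); total 4.
Path Plant→v7→City (+1); total 5.
No residual Plant→City path; max flow = 5.
Certifying cut of size 5: {Plant→v1, v4→City, v5→City, v6→City, v7→City}.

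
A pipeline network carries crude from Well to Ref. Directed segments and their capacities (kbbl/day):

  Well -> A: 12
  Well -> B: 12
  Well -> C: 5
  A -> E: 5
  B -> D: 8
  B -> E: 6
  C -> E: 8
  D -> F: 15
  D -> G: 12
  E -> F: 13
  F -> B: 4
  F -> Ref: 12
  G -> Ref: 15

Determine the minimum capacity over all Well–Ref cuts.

20

Augment Well→A→E→F→Ref: bottleneck 5, flow now 5.
Augment Well→B→D→F→Ref: bottleneck 7, flow now 12.
Augment Well→B→D→G→Ref: bottleneck 1, flow now 13.
Augment Well→B→E→F→D→G→Ref: bottleneck 4, flow now 17. (uses reverse residual edge)
Augment Well→C→E→F→D→G→Ref: bottleneck 3, flow now 20. (uses reverse residual edge)
No augmenting path remains; maximum flow = 20.
By max-flow min-cut, the minimum cut capacity equals the max flow.
In the residual graph, reachable from Well: {Well, A, B, C, E, F}.
Min-cut edges: B→D (8), F→Ref (12); capacity 8 + 12 = 20.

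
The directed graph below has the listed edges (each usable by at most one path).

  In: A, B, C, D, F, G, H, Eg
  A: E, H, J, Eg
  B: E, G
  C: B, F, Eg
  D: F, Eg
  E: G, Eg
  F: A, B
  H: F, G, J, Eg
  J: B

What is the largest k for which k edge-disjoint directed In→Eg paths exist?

6

Assign every edge capacity 1; by Menger, the answer equals the max flow.
Path In→Eg (+1); total 1.
Path In→A→Eg (+1); total 2.
Path In→C→Eg (+1); total 3.
Path In→D→Eg (+1); total 4.
Path In→H→Eg (+1); total 5.
Path In→B→E→Eg (+1); total 6.
No residual In→Eg path; max flow = 6.
Certifying cut of size 6: {A→Eg, E→Eg, H→Eg, In→C, In→D, In→Eg}.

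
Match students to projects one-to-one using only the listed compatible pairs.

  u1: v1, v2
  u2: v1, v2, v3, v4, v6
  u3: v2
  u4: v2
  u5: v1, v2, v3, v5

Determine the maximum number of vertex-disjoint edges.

Unit-capacity flow: source→left, listed edges, right→sink; max matching = max flow.
Augmenting path u1→v1 (+1); matched 1.
Augmenting path u2→v2 (+1); matched 2.
Augmenting path u5→v3 (+1); matched 3.
Augmenting path u3→v2→u2→v4 (+1); matched 4.
No augmenting path remains; maximum matching = 4.
König certificate: {u1, u2, u5, v2} is a vertex cover of size 4 (every listed pair touches it), so no matching can be larger.

4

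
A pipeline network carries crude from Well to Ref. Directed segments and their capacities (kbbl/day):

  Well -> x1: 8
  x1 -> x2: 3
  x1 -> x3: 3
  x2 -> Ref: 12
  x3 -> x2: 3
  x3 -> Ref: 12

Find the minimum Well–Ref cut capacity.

Augment Well→x1→x2→Ref: bottleneck 3, flow now 3.
Augment Well→x1→x3→Ref: bottleneck 3, flow now 6.
No augmenting path remains; maximum flow = 6.
By max-flow min-cut, the minimum cut capacity equals the max flow.
In the residual graph, reachable from Well: {Well, x1}.
Min-cut edges: x1→x2 (3), x1→x3 (3); capacity 3 + 3 = 6.

6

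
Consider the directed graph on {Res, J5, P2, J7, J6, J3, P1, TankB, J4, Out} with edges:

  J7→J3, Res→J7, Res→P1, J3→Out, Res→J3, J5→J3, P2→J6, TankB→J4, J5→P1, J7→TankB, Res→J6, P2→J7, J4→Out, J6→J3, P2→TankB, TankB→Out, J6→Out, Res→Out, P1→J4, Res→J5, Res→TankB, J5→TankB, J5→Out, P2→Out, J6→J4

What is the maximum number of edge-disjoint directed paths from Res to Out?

6

Assign every edge capacity 1; by Menger, the answer equals the max flow.
Path Res→Out (+1); total 1.
Path Res→J5→Out (+1); total 2.
Path Res→J6→Out (+1); total 3.
Path Res→J3→Out (+1); total 4.
Path Res→TankB→Out (+1); total 5.
Path Res→P1→J4→Out (+1); total 6.
No residual Res→Out path; max flow = 6.
Certifying cut of size 6: {J3→Out, J4→Out, Res→J5, Res→J6, Res→Out, TankB→Out}.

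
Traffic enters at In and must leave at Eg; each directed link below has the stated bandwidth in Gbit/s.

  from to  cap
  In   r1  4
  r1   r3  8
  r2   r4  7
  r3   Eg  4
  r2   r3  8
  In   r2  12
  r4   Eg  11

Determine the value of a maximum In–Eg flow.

Augment In→r1→r3→Eg: bottleneck 4, flow now 4.
Augment In→r2→r4→Eg: bottleneck 7, flow now 11.
No augmenting path remains; maximum flow = 11.
In the residual graph, reachable from In: {In, r1, r2, r3}.
Min-cut edges: r2→r4 (7), r3→Eg (4); capacity 7 + 4 = 11.
This cut is saturated, so no flow can exceed 11.

11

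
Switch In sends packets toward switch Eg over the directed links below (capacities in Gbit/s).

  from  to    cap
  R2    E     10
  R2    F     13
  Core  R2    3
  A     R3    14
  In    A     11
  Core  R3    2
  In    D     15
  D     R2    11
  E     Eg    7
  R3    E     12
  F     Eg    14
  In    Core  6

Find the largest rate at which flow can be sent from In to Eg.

Augment In→D→R2→E→Eg: bottleneck 7, flow now 7.
Augment In→D→R2→F→Eg: bottleneck 4, flow now 11.
Augment In→Core→R2→F→Eg: bottleneck 3, flow now 14.
Augment In→Core→R3→E→R2→F→Eg: bottleneck 2, flow now 16. (uses reverse residual edge)
Augment In→A→R3→E→R2→F→Eg: bottleneck 4, flow now 20. (uses reverse residual edge)
No augmenting path remains; maximum flow = 20.
In the residual graph, reachable from In: {In, D, Core, A, R2, R3, E}.
Min-cut edges: R2→F (13), E→Eg (7); capacity 13 + 7 = 20.
This cut is saturated, so no flow can exceed 20.

20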